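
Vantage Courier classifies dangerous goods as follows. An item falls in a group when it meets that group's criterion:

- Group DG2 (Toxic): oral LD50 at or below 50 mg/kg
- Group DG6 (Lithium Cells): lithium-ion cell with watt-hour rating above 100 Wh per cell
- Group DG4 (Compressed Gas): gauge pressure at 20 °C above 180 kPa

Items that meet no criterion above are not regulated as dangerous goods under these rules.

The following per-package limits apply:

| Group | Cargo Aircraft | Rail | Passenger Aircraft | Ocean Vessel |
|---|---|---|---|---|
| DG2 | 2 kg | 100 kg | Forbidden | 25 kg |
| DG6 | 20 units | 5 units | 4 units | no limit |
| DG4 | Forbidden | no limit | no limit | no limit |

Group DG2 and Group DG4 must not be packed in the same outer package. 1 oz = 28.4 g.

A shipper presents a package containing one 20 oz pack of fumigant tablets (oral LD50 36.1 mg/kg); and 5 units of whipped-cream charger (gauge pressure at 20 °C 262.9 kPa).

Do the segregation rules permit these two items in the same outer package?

Oral LD50 36.1 mg/kg meets the Group DG2 criterion (Toxic), so the fumigant tablets are Group DG2.
Whipped-cream charger: gauge pressure at 20 °C 262.9 kPa > 180 kPa → Group DG4 (Compressed Gas).
Group DG2 and Group DG4 may not share an outer package.

No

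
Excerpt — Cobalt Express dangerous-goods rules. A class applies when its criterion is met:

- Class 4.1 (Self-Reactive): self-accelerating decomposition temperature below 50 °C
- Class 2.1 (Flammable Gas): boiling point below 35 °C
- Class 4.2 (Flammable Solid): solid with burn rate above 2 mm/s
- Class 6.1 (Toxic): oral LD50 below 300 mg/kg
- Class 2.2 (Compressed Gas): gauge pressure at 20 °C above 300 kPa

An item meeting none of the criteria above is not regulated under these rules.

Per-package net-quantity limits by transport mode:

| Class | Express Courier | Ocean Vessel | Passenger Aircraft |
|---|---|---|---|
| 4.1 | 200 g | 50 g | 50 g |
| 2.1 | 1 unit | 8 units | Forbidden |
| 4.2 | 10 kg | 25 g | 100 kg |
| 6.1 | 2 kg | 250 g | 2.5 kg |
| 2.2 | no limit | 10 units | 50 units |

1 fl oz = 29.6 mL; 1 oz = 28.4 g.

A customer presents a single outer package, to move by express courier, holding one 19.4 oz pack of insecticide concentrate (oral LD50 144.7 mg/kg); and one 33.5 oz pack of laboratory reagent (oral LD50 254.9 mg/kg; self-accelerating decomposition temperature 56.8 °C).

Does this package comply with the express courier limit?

Yes

The insecticide concentrate has oral LD50 144.7 mg/kg, which is < 300 mg/kg, so it is Class 6.1 (Toxic).
Laboratory reagent: oral LD50 254.9 mg/kg < 300 mg/kg → Class 6.1 (Toxic).
Class 6.1 net quantity: (one 19.4 oz pack = 550.96 g) + (one 33.5 oz pack = 951.4 g) = 1502.36 g.
1502.36 g ≤ 2 kg (express courier limit, Class 6.1) — within limit.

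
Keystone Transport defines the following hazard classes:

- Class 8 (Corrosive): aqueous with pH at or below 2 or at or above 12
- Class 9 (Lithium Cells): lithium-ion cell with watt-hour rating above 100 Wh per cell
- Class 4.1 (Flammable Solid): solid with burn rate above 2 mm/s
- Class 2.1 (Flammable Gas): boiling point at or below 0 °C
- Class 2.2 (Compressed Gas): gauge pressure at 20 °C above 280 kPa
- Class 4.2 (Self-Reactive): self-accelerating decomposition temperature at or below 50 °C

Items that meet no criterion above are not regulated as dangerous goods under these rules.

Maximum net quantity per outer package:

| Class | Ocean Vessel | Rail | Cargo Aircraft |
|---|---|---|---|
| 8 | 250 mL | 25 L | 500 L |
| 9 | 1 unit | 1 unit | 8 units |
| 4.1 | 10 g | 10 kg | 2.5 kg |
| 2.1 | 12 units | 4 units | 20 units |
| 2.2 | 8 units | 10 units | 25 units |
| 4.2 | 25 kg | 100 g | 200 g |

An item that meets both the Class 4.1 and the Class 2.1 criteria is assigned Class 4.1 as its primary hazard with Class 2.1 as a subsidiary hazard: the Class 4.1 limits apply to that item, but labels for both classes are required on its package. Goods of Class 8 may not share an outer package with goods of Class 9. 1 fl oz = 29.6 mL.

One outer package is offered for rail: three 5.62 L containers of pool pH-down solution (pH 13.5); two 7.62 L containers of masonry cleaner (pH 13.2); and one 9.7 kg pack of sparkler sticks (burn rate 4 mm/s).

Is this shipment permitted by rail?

No

pH 13.5 meets the Class 8 criterion (Corrosive), so the pool pH-down solution is Class 8.
pH 13.2 meets the Class 8 criterion (Corrosive), so the masonry cleaner is Class 8.
With burn rate 4 mm/s (> 2 mm/s), the sparkler sticks fall in Class 4.1.
Class 8 net quantity: (three 5.62 L containers = 16.86 L) + (two 7.62 L containers = 15.24 L) = 32.1 L.
32.1 L > 25 L (rail limit, Class 8) — over the limit.
Class 4.1 quantity: 9.7 kg.
9.7 kg is within the rail limit of 10 kg for Class 4.1.
The segregation rule (Class 8 with Class 9) does not apply to Class 8 with Class 4.1.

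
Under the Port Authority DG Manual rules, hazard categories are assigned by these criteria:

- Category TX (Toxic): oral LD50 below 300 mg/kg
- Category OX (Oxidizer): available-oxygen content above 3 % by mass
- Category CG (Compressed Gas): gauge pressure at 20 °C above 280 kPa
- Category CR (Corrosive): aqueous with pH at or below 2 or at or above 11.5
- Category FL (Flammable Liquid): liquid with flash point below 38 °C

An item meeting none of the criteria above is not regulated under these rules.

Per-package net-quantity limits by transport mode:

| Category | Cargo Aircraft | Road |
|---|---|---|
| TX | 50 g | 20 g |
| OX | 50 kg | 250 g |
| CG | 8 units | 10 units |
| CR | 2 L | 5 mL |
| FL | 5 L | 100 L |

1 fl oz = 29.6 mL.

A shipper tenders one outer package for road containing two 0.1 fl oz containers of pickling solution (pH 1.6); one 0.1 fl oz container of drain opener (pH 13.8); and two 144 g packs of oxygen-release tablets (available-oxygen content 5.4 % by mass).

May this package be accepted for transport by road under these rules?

No

The pickling solution has pH 1.6, which is ≤ 2, so it is Category CR (Corrosive).
The drain opener has pH 13.8, which is ≥ 11.5, so it is Category CR (Corrosive).
Oxygen-release tablets: available-oxygen content 5.4 % by mass > 3 % by mass → Category OX (Oxidizer).
Category OX quantity: two 144 g packs = 288 g.
288 g exceeds the road limit of 250 g for Category OX.
Category CR net quantity: (two 0.1 fl oz containers = 5.92 mL) + (one 0.1 fl oz container = 2.96 mL) = 8.88 mL.
8.88 mL > 5 mL (road limit, Category CR) — over the limit.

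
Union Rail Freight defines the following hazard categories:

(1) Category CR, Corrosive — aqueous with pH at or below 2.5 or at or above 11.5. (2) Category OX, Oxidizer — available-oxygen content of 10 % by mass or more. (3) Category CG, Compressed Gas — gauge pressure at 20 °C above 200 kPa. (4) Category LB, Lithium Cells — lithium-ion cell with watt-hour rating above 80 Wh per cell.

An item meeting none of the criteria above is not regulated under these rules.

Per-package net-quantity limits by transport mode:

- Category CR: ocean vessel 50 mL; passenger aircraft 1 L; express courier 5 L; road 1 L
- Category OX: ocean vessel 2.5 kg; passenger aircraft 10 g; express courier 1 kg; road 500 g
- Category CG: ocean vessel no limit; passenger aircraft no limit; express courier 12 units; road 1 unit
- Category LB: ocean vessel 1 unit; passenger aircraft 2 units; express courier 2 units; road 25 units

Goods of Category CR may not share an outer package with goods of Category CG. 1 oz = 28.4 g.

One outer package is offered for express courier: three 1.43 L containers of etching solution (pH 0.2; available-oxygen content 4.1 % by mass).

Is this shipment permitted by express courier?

Yes

pH 0.2 meets the Category CR criterion (Corrosive), so the etching solution is Category CR.
Category CR quantity: three 1.43 L containers = 4.29 L.
That is within the Category CR express courier limit of 5 L.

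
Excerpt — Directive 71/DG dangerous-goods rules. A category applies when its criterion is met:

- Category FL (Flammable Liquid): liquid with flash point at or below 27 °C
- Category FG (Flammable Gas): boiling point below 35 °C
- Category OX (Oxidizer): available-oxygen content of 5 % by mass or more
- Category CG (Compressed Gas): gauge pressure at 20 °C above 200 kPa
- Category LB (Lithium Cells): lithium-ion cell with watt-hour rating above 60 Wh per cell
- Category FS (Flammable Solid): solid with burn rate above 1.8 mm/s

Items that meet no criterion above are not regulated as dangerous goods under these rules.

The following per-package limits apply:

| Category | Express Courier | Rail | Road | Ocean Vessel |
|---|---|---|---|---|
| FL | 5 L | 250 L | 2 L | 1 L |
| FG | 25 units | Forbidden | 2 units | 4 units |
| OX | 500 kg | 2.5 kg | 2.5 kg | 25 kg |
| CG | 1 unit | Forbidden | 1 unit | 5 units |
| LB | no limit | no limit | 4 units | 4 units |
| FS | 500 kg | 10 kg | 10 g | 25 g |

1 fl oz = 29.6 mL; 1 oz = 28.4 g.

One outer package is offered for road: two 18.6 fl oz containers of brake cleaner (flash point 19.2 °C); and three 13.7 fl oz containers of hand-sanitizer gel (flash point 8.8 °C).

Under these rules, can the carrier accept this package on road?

With flash point 19.2 °C (≤ 27 °C), the brake cleaner falls in Category FL.
Flash point 8.8 °C meets the Category FL criterion (Flammable Liquid), so the hand-sanitizer gel is Category FL.
Category FL net quantity: (two 18.6 fl oz containers = 1101.12 mL) + (three 13.7 fl oz containers = 1216.56 mL) = 2317.68 mL.
2317.68 mL exceeds the road limit of 2 L for Category FL.

No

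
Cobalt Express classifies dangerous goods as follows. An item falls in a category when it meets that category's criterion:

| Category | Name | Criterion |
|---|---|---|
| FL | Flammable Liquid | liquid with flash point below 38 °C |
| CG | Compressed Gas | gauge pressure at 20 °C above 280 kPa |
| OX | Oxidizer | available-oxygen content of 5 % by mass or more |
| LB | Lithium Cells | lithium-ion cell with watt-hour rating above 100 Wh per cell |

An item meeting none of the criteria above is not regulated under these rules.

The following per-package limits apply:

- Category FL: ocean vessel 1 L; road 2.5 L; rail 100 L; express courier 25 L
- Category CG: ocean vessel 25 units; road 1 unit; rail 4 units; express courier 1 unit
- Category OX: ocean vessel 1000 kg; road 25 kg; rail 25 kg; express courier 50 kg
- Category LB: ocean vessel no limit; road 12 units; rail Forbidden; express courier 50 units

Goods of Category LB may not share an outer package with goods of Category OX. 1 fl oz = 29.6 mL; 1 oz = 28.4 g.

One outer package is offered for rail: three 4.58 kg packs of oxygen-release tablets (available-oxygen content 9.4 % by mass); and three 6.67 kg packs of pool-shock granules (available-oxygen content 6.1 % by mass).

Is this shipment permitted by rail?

Available-oxygen content 9.4 % by mass meets the Category OX criterion (Oxidizer), so the oxygen-release tablets are Category OX.
With available-oxygen content 6.1 % by mass (≥ 5 % by mass), the pool-shock granules fall in Category OX.
Total Category OX: (three 4.58 kg packs = 13.74 kg) + (three 6.67 kg packs = 20.01 kg) = 33.75 kg.
33.75 kg exceeds the rail limit of 25 kg for Category OX.

No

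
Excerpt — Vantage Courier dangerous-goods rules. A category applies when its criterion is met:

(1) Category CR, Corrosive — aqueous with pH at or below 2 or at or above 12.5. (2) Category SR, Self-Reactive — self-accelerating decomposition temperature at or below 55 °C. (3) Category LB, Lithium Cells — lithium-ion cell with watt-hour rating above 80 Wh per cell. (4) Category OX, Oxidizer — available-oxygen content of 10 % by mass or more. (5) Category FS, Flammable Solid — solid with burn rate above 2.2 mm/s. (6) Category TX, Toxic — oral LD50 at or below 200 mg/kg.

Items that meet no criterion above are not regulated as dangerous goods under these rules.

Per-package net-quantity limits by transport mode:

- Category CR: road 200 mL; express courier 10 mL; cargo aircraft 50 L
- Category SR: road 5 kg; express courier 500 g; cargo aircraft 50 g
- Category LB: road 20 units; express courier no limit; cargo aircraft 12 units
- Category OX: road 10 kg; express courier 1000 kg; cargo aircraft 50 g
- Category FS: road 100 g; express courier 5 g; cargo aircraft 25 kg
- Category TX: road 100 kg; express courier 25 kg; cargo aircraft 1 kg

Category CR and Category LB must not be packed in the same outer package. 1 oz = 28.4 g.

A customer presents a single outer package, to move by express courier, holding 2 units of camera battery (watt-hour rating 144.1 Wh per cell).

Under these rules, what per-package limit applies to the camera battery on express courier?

The camera battery has watt-hour rating 144.1 Wh per cell, which is > 80 Wh per cell, so it is Category LB (Lithium Cells).
The express courier limit for Category LB is no limit.

no limit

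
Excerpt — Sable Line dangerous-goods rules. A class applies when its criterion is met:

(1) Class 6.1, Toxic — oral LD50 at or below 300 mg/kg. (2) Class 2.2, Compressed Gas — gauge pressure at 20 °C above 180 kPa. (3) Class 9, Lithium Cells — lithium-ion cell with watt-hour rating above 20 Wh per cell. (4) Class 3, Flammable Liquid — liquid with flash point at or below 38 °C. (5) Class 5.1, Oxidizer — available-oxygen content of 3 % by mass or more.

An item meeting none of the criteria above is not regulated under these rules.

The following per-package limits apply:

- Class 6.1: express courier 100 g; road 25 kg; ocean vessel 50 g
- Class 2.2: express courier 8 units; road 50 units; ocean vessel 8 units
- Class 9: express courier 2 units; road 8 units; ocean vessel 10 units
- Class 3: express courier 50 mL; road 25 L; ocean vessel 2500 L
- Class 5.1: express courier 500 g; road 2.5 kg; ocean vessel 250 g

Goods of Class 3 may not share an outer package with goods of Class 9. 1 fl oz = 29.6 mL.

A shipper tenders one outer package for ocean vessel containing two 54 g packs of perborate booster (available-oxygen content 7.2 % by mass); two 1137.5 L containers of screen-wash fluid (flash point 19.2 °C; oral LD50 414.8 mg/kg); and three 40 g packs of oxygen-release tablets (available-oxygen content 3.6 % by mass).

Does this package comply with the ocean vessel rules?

With available-oxygen content 7.2 % by mass (≥ 3 % by mass), the perborate booster falls in Class 5.1.
With flash point 19.2 °C (≤ 38 °C), the screen-wash fluid falls in Class 3.
Available-oxygen content 3.6 % by mass meets the Class 5.1 criterion (Oxidizer), so the oxygen-release tablets are Class 5.1.
Total Class 5.1: (two 54 g packs = 108 g) + (three 40 g packs = 120 g) = 228 g.
That is within the Class 5.1 ocean vessel limit of 250 g.
Class 3 quantity: two 1137.5 L containers = 2275 L.
That is within the Class 3 ocean vessel limit of 2500 L.
The segregation rule (Class 3 with Class 9) does not apply to Class 5.1 with Class 3.
Every hazard class is within its ocean vessel limit and no segregation rule is violated.

Yes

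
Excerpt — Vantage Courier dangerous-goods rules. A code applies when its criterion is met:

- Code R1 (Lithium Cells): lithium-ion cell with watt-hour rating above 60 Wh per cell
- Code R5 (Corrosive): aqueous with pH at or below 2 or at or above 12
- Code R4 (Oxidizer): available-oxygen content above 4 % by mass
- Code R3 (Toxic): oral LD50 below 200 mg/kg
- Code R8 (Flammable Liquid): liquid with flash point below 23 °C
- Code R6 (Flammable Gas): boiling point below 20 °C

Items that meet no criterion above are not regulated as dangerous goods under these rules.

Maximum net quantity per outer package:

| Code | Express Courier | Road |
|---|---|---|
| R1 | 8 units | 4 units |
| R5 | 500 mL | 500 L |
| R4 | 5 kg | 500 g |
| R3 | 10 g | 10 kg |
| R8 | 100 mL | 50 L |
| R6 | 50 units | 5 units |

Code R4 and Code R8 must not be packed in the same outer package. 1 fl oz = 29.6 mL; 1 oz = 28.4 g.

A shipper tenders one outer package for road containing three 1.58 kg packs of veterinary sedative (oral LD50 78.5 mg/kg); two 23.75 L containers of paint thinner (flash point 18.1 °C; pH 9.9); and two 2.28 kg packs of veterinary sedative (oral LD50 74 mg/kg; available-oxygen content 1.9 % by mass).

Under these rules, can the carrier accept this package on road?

Yes

The veterinary sedative has oral LD50 78.5 mg/kg, which is < 200 mg/kg, so it is Code R3 (Toxic).
The paint thinner has flash point 18.1 °C, which is < 23 °C, so it is Code R8 (Flammable Liquid).
With oral LD50 74 mg/kg (< 200 mg/kg), the veterinary sedative falls in Code R3.
Total Code R3: (three 1.58 kg packs = 4.74 kg) + (two 2.28 kg packs = 4.56 kg) = 9.3 kg.
9.3 kg ≤ 10 kg (road limit, Code R3) — within limit.
Code R8 quantity: two 23.75 L containers = 47.5 L.
47.5 L is within the road limit of 50 L for Code R8.
The segregation rule (Code R4 with Code R8) does not apply to Code R3 with Code R8.
Every hazard code is within its road limit and no segregation rule is violated.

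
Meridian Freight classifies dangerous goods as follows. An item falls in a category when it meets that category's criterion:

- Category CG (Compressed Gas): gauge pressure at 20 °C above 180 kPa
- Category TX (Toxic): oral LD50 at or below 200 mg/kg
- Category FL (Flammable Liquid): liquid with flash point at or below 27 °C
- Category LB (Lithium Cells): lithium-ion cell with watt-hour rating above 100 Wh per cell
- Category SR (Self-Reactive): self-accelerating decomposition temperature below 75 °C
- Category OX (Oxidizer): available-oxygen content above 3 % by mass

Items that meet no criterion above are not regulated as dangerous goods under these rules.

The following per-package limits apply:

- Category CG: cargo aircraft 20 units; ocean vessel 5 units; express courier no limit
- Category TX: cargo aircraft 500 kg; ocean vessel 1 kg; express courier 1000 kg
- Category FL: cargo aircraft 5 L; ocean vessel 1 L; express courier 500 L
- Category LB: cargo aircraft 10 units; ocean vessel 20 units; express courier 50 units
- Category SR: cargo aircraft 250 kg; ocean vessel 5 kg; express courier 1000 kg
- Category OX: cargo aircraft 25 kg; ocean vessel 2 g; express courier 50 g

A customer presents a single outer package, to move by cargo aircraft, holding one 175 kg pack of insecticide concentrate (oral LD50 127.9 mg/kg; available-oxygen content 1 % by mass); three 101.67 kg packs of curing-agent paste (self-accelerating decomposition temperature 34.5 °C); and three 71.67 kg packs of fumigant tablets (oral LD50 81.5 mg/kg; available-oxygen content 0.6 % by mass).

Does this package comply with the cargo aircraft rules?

No

Insecticide concentrate: oral LD50 127.9 mg/kg ≤ 200 mg/kg → Category TX (Toxic).
Self-accelerating decomposition temperature 34.5 °C meets the Category SR criterion (Self-Reactive), so the curing-agent paste is Category SR.
With oral LD50 81.5 mg/kg (≤ 200 mg/kg), the fumigant tablets fall in Category TX.
Category TX net quantity: 175 kg + (three 71.67 kg packs = 215.01 kg) = 390.01 kg.
390.01 kg is within the cargo aircraft limit of 500 kg for Category TX.
Category SR quantity: three 101.67 kg packs = 305.01 kg.
305.01 kg exceeds the cargo aircraft limit of 250 kg for Category SR.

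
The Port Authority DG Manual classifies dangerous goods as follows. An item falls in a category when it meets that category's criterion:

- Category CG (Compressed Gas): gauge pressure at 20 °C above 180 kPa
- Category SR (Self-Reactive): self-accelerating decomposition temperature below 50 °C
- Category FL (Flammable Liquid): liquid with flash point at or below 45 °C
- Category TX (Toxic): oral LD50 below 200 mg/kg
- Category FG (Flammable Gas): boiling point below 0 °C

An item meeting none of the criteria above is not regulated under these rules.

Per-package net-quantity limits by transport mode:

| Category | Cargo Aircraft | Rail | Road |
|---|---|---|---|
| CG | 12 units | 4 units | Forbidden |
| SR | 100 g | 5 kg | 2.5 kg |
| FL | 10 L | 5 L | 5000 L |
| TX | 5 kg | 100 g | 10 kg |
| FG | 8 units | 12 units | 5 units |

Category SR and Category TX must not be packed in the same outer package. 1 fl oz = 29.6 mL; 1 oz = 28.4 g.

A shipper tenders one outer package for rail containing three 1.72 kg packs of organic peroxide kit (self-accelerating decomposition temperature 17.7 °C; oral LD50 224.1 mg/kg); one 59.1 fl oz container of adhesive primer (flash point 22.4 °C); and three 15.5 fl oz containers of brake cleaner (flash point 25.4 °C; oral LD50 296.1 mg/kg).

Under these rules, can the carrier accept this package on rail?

The organic peroxide kit has self-accelerating decomposition temperature 17.7 °C, which is < 50 °C, so it is Category SR (Self-Reactive).
Adhesive primer: flash point 22.4 °C ≤ 45 °C → Category FL (Flammable Liquid).
With flash point 25.4 °C (≤ 45 °C), the brake cleaner falls in Category FL.
Total Category FL: (one 59.1 fl oz container = 1749.36 mL) + (three 15.5 fl oz containers = 1376.4 mL) = 3125.76 mL.
3125.76 mL is within the rail limit of 5 L for Category FL.
Category SR quantity: three 1.72 kg packs = 5.16 kg.
5.16 kg > 5 kg (rail limit, Category SR) — over the limit.
The segregation rule (Category SR with Category TX) does not apply to Category FL with Category SR.

No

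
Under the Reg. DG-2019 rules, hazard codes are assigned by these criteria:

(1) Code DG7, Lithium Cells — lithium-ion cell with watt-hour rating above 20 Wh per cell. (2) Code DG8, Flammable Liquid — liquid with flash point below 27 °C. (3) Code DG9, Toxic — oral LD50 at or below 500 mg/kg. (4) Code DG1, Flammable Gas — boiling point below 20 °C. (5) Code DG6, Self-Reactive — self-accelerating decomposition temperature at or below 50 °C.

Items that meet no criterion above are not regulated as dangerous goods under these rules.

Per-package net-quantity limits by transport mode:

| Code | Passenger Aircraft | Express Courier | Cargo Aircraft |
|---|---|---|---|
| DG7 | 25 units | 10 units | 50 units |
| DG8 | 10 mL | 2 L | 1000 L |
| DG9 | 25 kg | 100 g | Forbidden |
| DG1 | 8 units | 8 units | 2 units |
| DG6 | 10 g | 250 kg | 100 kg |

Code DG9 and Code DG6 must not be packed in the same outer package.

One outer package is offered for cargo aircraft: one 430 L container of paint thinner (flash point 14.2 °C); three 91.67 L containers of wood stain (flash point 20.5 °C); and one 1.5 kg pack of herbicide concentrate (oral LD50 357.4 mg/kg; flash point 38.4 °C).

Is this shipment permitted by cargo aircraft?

Paint thinner: flash point 14.2 °C < 27 °C → Code DG8 (Flammable Liquid).
Wood stain: flash point 20.5 °C < 27 °C → Code DG8 (Flammable Liquid).
The herbicide concentrate has oral LD50 357.4 mg/kg, which is ≤ 500 mg/kg, so it is Code DG9 (Toxic).
Code DG9 quantity: 1.5 kg.
Code DG9 is Forbidden by cargo aircraft.
Total Code DG8: 430 L + (three 91.67 L containers = 275.01 L) = 705.01 L.
That is within the Code DG8 cargo aircraft limit of 1000 L.
The segregation rule (Code DG9 with Code DG6) does not apply to Code DG9 with Code DG8.

No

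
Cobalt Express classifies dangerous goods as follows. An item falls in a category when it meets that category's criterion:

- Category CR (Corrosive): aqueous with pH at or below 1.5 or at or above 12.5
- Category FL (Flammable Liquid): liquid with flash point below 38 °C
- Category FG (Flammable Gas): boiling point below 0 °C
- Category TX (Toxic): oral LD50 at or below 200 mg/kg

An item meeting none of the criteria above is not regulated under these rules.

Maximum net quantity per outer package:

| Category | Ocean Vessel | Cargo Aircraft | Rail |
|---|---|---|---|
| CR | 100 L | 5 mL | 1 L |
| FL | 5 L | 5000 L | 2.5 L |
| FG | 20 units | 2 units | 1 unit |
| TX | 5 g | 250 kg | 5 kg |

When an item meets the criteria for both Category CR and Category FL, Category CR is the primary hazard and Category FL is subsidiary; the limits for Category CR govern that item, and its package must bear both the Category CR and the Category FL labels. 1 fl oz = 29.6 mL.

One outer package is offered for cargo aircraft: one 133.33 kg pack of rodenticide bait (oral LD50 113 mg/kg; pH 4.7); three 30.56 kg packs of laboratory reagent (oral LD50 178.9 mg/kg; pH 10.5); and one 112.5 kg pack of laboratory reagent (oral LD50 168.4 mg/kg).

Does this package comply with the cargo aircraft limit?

Oral LD50 113 mg/kg meets the Category TX criterion (Toxic), so the rodenticide bait is Category TX.
The laboratory reagent has oral LD50 178.9 mg/kg, which is ≤ 200 mg/kg, so it is Category TX (Toxic).
Oral LD50 168.4 mg/kg meets the Category TX criterion (Toxic), so the laboratory reagent is Category TX.
Category TX net quantity: 133.33 kg + (three 30.56 kg packs = 91.68 kg) + 112.5 kg = 337.51 kg.
337.51 kg > 250 kg (cargo aircraft limit, Category TX) — over the limit.

No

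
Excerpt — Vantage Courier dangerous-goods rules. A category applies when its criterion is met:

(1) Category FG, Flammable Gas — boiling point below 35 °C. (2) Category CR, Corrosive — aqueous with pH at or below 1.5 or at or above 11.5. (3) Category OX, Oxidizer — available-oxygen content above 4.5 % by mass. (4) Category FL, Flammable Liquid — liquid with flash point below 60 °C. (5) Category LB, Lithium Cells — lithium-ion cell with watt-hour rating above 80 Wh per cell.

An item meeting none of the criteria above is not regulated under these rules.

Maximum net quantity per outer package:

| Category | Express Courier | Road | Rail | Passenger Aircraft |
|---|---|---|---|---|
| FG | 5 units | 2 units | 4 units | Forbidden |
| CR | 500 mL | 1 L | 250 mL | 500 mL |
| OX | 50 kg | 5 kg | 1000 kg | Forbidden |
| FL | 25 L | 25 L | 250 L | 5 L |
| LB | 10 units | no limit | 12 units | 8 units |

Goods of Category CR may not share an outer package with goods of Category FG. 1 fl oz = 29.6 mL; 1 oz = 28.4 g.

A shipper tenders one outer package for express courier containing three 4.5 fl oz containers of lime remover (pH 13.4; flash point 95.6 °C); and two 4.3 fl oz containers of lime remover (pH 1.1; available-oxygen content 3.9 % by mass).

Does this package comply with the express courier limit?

No

With pH 13.4 (≥ 11.5), the lime remover falls in Category CR.
pH 1.1 meets the Category CR criterion (Corrosive), so the lime remover is Category CR.
Total Category CR: (three 4.5 fl oz containers = 399.6 mL) + (two 4.3 fl oz containers = 254.56 mL) = 654.16 mL.
That exceeds the Category CR express courier limit of 500 mL.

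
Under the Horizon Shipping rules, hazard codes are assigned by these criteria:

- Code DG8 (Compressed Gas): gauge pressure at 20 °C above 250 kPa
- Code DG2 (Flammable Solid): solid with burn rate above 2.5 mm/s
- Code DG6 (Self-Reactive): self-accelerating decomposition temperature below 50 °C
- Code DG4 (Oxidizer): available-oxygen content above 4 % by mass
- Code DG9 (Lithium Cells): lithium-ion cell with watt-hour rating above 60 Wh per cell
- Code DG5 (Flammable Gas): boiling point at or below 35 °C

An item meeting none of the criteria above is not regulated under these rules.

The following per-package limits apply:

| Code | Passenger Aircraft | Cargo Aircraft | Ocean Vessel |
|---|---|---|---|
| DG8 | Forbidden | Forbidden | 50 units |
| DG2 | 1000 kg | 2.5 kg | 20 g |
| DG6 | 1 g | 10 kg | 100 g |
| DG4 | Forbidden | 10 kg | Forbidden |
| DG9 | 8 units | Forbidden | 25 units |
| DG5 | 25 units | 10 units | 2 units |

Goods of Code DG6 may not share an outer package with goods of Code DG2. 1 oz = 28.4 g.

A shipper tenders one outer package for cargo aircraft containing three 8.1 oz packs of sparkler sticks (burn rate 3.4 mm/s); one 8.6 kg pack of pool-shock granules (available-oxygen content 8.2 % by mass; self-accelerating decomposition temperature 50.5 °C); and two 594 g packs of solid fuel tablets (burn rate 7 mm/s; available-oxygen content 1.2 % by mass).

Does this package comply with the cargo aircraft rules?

Sparkler sticks: burn rate 3.4 mm/s > 2.5 mm/s → Code DG2 (Flammable Solid).
Pool-shock granules: available-oxygen content 8.2 % by mass > 4 % by mass → Code DG4 (Oxidizer).
Solid fuel tablets: burn rate 7 mm/s > 2.5 mm/s → Code DG2 (Flammable Solid).
Code DG2 net quantity: (three 8.1 oz packs = 690.12 g) + (two 594 g packs = 1.188 kg) = 1878.12 g.
1878.12 g ≤ 2.5 kg (cargo aircraft limit, Code DG2) — within limit.
Code DG4 quantity: 8.6 kg.
That is within the Code DG4 cargo aircraft limit of 10 kg.
The segregation rule (Code DG6 with Code DG2) does not apply to Code DG2 with Code DG4.
Every hazard code is within its cargo aircraft limit and no segregation rule is violated.

Yes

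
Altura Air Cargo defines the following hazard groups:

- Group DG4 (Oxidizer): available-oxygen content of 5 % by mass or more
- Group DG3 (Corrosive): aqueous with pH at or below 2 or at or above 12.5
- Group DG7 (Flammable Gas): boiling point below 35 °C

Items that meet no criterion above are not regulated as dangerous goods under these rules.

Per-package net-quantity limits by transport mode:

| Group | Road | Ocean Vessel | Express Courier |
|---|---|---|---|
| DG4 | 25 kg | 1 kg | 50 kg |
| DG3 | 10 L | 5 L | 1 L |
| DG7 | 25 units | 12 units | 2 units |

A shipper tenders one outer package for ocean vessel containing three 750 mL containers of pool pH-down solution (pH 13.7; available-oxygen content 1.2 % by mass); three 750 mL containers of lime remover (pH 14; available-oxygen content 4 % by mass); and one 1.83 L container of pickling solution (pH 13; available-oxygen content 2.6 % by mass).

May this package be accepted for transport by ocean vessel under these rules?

The pool pH-down solution has pH 13.7, which is ≥ 12.5, so it is Group DG3 (Corrosive).
With pH 14 (≥ 12.5), the lime remover falls in Group DG3.
Pickling solution: pH 13 ≥ 12.5 → Group DG3 (Corrosive).
Total Group DG3: (three 750 mL containers = 2.25 L) + (three 750 mL containers = 2.25 L) + 1.83 L = 6.33 L.
6.33 L > 5 L (ocean vessel limit, Group DG3) — over the limit.

No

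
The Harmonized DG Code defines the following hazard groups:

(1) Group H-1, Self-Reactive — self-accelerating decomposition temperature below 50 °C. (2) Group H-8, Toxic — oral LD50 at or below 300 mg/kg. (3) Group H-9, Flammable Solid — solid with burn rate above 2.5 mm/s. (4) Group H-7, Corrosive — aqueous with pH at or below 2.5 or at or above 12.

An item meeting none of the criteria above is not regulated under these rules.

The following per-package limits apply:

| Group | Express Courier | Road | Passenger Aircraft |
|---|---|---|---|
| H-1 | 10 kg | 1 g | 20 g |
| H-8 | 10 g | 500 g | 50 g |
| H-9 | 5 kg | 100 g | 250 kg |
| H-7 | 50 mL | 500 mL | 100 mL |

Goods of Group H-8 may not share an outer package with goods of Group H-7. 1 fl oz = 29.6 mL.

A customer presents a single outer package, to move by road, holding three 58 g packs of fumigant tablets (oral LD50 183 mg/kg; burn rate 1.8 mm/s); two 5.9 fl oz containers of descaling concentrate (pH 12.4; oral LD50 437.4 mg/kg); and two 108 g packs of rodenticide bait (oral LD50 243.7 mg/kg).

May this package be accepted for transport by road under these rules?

No

With oral LD50 183 mg/kg (≤ 300 mg/kg), the fumigant tablets fall in Group H-8.
With pH 12.4 (≥ 12), the descaling concentrate falls in Group H-7.
With oral LD50 243.7 mg/kg (≤ 300 mg/kg), the rodenticide bait falls in Group H-8.
Group H-8 net quantity: (three 58 g packs = 174 g) + (two 108 g packs = 216 g) = 390 g.
That is within the Group H-8 road limit of 500 g.
Group H-7 quantity: two 5.9 fl oz containers = 349.28 mL.
That is within the Group H-7 road limit of 500 mL.
Group H-8 and Group H-7 may not share an outer package.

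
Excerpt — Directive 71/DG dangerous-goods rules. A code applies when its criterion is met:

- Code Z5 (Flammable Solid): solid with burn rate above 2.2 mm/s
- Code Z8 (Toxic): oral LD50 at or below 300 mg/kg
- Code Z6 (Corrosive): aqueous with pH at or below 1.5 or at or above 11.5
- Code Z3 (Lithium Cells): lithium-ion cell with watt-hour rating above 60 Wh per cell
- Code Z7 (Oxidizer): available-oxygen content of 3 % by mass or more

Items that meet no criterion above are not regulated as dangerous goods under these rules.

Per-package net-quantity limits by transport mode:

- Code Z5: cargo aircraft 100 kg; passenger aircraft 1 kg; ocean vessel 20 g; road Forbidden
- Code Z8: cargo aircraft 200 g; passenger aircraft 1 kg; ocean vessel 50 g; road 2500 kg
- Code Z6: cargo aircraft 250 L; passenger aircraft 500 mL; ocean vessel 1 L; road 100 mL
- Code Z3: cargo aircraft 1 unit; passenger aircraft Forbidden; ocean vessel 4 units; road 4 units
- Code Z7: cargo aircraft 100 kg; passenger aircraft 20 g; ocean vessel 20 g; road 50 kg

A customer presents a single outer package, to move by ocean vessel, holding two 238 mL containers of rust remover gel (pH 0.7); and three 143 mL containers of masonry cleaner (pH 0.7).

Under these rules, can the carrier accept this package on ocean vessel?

Yes

Rust remover gel: pH 0.7 ≤ 1.5 → Code Z6 (Corrosive).
With pH 0.7 (≤ 1.5), the masonry cleaner falls in Code Z6.
Code Z6 net quantity: (two 238 mL containers = 476 mL) + (three 143 mL containers = 429 mL) = 905 mL.
905 mL is within the ocean vessel limit of 1 L for Code Z6.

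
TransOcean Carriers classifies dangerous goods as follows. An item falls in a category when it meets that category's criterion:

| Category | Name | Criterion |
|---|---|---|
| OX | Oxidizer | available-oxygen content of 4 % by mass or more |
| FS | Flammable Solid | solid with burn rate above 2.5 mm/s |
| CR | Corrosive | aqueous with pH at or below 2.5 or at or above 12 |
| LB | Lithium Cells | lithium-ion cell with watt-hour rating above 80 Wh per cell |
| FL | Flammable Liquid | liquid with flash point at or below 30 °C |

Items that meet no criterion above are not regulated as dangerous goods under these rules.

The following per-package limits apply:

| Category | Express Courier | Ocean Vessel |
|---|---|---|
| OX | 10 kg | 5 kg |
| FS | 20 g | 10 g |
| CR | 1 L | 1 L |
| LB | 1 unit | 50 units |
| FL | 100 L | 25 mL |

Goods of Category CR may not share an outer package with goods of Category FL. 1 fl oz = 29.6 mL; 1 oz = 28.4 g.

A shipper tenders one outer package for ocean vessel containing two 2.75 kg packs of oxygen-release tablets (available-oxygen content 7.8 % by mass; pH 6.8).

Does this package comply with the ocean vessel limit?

Available-oxygen content 7.8 % by mass meets the Category OX criterion (Oxidizer), so the oxygen-release tablets are Category OX.
Category OX quantity: two 2.75 kg packs = 5.5 kg.
5.5 kg exceeds the ocean vessel limit of 5 kg for Category OX.

No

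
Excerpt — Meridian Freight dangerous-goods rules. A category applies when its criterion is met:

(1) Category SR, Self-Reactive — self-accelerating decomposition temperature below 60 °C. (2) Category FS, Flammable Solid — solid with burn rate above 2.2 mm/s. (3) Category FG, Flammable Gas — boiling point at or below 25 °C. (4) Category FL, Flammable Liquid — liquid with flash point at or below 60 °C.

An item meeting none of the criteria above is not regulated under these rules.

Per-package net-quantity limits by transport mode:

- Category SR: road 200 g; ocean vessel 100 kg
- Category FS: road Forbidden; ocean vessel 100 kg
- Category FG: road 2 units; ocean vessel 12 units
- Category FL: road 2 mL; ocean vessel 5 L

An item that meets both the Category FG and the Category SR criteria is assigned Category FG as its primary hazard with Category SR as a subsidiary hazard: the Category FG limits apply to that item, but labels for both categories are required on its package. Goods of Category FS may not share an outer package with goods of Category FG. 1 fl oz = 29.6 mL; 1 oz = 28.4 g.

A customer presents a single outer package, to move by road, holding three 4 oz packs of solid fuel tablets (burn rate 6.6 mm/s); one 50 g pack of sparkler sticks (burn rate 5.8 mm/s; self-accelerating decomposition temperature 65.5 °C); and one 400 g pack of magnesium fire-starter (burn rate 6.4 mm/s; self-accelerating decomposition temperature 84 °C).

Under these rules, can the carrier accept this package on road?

With burn rate 6.6 mm/s (> 2.2 mm/s), the solid fuel tablets fall in Category FS.
Sparkler sticks: burn rate 5.8 mm/s > 2.2 mm/s → Category FS (Flammable Solid).
Magnesium fire-starter: burn rate 6.4 mm/s > 2.2 mm/s → Category FS (Flammable Solid).
Category FS net quantity: (three 4 oz packs = 340.8 g) + 50 g + 400 g = 790.8 g.
Category FS is Forbidden by road.

No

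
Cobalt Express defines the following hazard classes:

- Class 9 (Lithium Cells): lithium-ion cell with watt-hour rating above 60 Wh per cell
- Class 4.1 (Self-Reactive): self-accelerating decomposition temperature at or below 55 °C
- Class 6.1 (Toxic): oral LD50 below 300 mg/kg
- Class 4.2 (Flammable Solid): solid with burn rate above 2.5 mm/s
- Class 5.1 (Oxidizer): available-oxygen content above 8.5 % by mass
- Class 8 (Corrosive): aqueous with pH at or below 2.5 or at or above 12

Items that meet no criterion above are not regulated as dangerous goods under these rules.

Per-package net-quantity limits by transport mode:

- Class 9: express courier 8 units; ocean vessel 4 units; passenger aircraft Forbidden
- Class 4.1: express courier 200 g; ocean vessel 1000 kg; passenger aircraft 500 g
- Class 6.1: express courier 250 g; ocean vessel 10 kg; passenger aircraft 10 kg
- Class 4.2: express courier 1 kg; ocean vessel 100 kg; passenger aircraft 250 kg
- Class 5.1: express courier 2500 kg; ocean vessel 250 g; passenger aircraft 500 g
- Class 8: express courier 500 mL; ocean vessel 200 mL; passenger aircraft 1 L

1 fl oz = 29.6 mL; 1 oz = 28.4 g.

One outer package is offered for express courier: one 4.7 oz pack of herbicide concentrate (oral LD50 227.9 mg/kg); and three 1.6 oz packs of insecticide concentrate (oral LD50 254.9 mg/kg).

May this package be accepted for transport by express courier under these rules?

No

With oral LD50 227.9 mg/kg (< 300 mg/kg), the herbicide concentrate falls in Class 6.1.
The insecticide concentrate has oral LD50 254.9 mg/kg, which is < 300 mg/kg, so it is Class 6.1 (Toxic).
Class 6.1 net quantity: (one 4.7 oz pack = 133.48 g) + (three 1.6 oz packs = 136.32 g) = 269.8 g.
269.8 g exceeds the express courier limit of 250 g for Class 6.1.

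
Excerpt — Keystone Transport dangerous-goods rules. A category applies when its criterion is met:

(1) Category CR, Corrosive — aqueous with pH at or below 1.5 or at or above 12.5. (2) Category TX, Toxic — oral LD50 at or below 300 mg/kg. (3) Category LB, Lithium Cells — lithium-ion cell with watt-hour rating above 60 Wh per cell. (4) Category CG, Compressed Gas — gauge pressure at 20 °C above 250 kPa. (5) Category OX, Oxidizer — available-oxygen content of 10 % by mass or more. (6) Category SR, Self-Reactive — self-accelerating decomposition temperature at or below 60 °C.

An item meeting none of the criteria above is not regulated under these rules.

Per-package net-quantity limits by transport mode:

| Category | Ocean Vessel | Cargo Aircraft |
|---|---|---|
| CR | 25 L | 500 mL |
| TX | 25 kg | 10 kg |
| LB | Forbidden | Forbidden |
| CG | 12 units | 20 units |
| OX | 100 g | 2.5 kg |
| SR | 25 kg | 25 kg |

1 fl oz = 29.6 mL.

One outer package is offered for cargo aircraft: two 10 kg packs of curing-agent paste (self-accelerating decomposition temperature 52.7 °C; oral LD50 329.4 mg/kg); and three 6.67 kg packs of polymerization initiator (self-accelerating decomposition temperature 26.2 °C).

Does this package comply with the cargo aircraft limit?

No

Curing-agent paste: self-accelerating decomposition temperature 52.7 °C ≤ 60 °C → Category SR (Self-Reactive).
Self-accelerating decomposition temperature 26.2 °C meets the Category SR criterion (Self-Reactive), so the polymerization initiator is Category SR.
Total Category SR: (two 10 kg packs = 20 kg) + (three 6.67 kg packs = 20.01 kg) = 40.01 kg.
40.01 kg > 25 kg (cargo aircraft limit, Category SR) — over the limit.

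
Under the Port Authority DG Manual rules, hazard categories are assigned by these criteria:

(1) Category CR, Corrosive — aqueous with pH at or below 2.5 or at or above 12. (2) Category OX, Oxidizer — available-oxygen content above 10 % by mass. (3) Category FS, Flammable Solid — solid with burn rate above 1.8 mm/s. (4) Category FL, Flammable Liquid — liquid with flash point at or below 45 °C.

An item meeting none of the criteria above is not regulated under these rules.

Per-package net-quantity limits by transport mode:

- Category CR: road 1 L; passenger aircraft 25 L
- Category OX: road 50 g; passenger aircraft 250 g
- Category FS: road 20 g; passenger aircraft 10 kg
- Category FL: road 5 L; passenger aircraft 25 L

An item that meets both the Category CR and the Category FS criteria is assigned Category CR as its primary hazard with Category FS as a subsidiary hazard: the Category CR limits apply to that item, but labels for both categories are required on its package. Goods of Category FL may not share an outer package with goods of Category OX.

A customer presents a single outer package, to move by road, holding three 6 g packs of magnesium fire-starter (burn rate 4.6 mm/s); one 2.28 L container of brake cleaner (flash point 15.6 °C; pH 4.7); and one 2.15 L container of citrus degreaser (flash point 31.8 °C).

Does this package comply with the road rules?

Burn rate 4.6 mm/s meets the Category FS criterion (Flammable Solid), so the magnesium fire-starter is Category FS.
Brake cleaner: flash point 15.6 °C ≤ 45 °C → Category FL (Flammable Liquid).
The citrus degreaser has flash point 31.8 °C, which is ≤ 45 °C, so it is Category FL (Flammable Liquid).
Category FL net quantity: 2.28 L + 2.15 L = 4.43 L.
That is within the Category FL road limit of 5 L.
Category FS quantity: three 6 g packs = 18 g.
18 g ≤ 20 g (road limit, Category FS) — within limit.
The segregation rule (Category FL with Category OX) does not apply to Category FL with Category FS.
Every hazard category is within its road limit and no segregation rule is violated.

Yes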